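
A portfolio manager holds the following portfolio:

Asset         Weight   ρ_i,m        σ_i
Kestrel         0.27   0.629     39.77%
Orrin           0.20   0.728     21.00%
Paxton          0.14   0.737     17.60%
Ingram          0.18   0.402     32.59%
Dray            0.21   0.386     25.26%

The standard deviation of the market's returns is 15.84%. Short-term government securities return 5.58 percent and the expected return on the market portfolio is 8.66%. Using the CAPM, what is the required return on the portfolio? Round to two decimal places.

β_Kestrel = 0.629 × 39.77% / 15.84% = 1.5793
β_Orrin = 0.728 × 21.00% / 15.84% = 0.9652
β_Paxton = 0.737 × 17.60% / 15.84% = 0.8189
β_Ingram = 0.402 × 32.59% / 15.84% = 0.8271
β_Dray = 0.386 × 25.26% / 15.84% = 0.6156
β_P = Σ w_i β_i = 0.27×1.5793 + 0.20×0.9652 + 0.14×0.8189 + 0.18×0.8271 + 0.21×0.6156 = 1.0123
MRP = 8.66% − 5.58% = 3.08%
E(R_P) = R_f + β_P × MRP = 5.58% + 1.0123 × 3.08% = 8.70%

8.70%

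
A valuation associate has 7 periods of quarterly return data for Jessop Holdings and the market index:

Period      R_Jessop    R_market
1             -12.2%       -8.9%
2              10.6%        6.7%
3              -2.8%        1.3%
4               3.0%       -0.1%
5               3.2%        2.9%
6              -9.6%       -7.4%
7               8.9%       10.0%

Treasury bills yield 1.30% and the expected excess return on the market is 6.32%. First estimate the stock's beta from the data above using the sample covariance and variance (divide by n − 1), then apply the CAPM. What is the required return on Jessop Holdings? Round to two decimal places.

8.91%

Mean R_i = (-12.2 + 10.6 − 2.8 + 3.0 + 3.2 − 9.6 + 8.9) / 7 = 0.1571%
Mean R_m = (-8.9 + 6.7 + 1.3 − 0.1 + 2.9 − 7.4 + 10.0) / 7 = 0.6429%
Σ(R_i − R̄_i)(R_m − R̄_m) = 344.2729  ⇒  Cov = 344.2729 / 6 = 57.3788
Σ(R_m − R̄_m)² = 286.0771  ⇒  Var(R_m) = 286.0771 / 6 = 47.6795
β = Cov / Var(R_m) = 57.3788 / 47.6795 = 1.2034
E(R) = R_f + β × MRP = 1.30% + 1.2034 × 6.32% = 8.91%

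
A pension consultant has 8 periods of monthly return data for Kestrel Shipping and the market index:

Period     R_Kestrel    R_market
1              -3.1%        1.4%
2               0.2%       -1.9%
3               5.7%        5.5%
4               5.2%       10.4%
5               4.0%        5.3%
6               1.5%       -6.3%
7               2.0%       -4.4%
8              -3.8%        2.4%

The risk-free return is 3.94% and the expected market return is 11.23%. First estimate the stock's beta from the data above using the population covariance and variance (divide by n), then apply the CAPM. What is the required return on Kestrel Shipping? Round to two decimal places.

5.83%

Mean R_i = (-3.1 + 0.2 + 5.7 + 5.2 + 4.0 + 1.5 + 2.0 − 3.8) / 8 = 1.4625%
Mean R_m = (1.4 − 1.9 + 5.5 + 10.4 + 5.3 − 6.3 − 4.4 + 2.4) / 8 = 1.5500%
Σ(R_i − R̄_i)(R_m − R̄_m) = 56.4050  ⇒  Cov = 56.4050 / 8 = 7.0506
Σ(R_m − R̄_m)² = 217.6600  ⇒  Var(R_m) = 217.6600 / 8 = 27.2075
β = Cov / Var(R_m) = 7.0506 / 27.2075 = 0.2591
MRP = 11.23% − 3.94% = 7.29%
E(R) = R_f + β × MRP = 3.94% + 0.2591 × 7.29% = 5.83%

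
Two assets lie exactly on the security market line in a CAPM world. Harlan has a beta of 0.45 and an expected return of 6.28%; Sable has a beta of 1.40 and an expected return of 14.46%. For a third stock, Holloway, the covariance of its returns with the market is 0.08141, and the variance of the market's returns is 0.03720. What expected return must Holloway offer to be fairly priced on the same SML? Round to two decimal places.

MRP = (14.46% − 6.28%) / (1.40 − 0.45) = 8.6105%
R_f = 6.28% − 0.45 × 8.6105% = 2.4053%
β_Holloway = Cov / Var(R_m) = 0.08141 / 0.03720 = 2.1884
E(R_Holloway) = R_f + β × MRP = 2.4053% + 2.1884 × 8.6105% = 21.25%

21.25%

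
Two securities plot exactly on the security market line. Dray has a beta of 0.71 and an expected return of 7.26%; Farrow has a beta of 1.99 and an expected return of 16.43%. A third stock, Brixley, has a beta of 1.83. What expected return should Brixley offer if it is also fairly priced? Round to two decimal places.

15.28%

MRP (SML slope) = (16.43% − 7.26%) / (1.99 − 0.71) = 9.17% / 1.28 = 7.1641%
R_f (intercept) = 7.26% − 0.71 × 7.1641% = 2.1735%
E(R_Brixley) = R_f + β × MRP = 2.1735% + 1.83 × 7.1641% = 15.28%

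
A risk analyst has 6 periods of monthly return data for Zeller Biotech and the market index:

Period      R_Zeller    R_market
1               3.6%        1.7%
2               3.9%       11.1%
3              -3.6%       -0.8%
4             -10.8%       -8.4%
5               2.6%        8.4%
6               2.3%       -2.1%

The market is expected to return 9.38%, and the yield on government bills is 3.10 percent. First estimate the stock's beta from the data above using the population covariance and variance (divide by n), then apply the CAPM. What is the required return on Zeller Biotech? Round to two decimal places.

7.11%

Mean R_i = (3.6 + 3.9 − 3.6 − 10.8 + 2.6 + 2.3) / 6 = -0.3333%
Mean R_m = (1.7 + 11.1 − 0.8 − 8.4 + 8.4 − 2.1) / 6 = 1.6500%
Σ(R_i − R̄_i)(R_m − R̄_m) = 163.3200  ⇒  Cov = 163.3200 / 6 = 27.2200
Σ(R_m − R̄_m)² = 255.9350  ⇒  Var(R_m) = 255.9350 / 6 = 42.6558
β = Cov / Var(R_m) = 27.2200 / 42.6558 = 0.6381
MRP = 9.38% − 3.10% = 6.28%
E(R) = R_f + β × MRP = 3.10% + 0.6381 × 6.28% = 7.11%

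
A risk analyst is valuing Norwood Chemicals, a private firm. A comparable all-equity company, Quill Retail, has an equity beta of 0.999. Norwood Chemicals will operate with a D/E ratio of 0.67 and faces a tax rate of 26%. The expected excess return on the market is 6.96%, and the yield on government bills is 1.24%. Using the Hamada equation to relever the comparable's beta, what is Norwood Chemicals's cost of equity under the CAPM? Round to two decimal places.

β_L = β_U × [1 + (1 − t)(D/E)] = 0.999 × [1 + (1 − 0.26) × 0.67]
    = 0.999 × [1 + 0.74 × 0.67] = 0.999 × 1.4958 = 1.4943
E(R) = R_f + β_L × MRP = 1.24% + 1.4943 × 6.96% = 11.64%

11.64%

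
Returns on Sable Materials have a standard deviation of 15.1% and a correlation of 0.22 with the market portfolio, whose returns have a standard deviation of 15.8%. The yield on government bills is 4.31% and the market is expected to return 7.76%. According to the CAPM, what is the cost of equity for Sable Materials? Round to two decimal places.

β = ρ × σ_i / σ_m = 0.22 × 15.1% / 15.8% = 0.2103
MRP = 7.76% − 4.31% = 3.45%
E(R) = 4.31% + 0.2103 × 3.45% = 5.04%

5.04%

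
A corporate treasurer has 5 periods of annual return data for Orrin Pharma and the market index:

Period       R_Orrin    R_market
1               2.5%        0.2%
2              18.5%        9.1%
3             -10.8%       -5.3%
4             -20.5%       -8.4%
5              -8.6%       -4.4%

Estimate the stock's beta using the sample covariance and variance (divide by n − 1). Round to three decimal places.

2.173

Mean R_i = (2.5 + 18.5 − 10.8 − 20.5 − 8.6) / 5 = -3.7800%
Mean R_m = (0.2 + 9.1 − 5.3 − 8.4 − 4.4) / 5 = -1.7600%
Σ(R_i − R̄_i)(R_m − R̄_m) = 402.8660  ⇒  Cov = 402.8660 / 4 = 100.7165
Σ(R_m − R̄_m)² = 185.3720  ⇒  Var(R_m) = 185.3720 / 4 = 46.3430
β = Cov / Var(R_m) = 100.7165 / 46.3430 = 2.1733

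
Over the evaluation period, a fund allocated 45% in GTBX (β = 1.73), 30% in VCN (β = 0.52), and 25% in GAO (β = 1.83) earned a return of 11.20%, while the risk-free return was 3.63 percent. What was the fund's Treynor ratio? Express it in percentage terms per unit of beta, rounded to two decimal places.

β_P = 0.45×1.73 + 0.30×0.52 + 0.25×1.83 = 1.3920
Treynor = (R_P − R_f) / β_P = (11.20% − 3.63%) / 1.3920 = 7.57% / 1.3920 = 5.44%

5.44%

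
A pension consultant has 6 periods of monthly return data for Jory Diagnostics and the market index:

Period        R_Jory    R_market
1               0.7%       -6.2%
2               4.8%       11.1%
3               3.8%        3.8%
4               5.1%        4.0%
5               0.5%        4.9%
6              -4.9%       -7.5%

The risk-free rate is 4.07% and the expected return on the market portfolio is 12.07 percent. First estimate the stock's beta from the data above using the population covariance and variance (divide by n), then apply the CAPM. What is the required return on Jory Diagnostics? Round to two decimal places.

7.40%

Mean R_i = (0.7 + 4.8 + 3.8 + 5.1 + 0.5 − 4.9) / 6 = 1.6667%
Mean R_m = (-6.2 + 11.1 + 3.8 + 4.0 + 4.9 − 7.5) / 6 = 1.6833%
Σ(R_i − R̄_i)(R_m − R̄_m) = 106.1467  ⇒  Cov = 106.1467 / 6 = 17.6911
Σ(R_m − R̄_m)² = 255.3483  ⇒  Var(R_m) = 255.3483 / 6 = 42.5581
β = Cov / Var(R_m) = 17.6911 / 42.5581 = 0.4157
MRP = 12.07% − 4.07% = 8.00%
E(R) = R_f + β × MRP = 4.07% + 0.4157 × 8.00% = 7.40%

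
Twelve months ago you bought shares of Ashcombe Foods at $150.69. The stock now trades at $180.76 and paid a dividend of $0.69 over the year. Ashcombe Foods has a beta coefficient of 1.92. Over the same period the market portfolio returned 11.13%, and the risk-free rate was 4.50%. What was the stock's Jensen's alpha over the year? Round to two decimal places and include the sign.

Realised HPR = (P1 + D1 − P0) / P0 = (180.76 + 0.69 − 150.69) / 150.69 = 30.76 / 150.69 = 20.4128%
MRP = 11.13% − 4.50% = 6.63%
CAPM required = R_f + β·MRP = 4.50% + 1.92 × 6.63% = 17.2296%
α = realised − required = 20.4128% − 17.2296% = +3.18%

+3.18%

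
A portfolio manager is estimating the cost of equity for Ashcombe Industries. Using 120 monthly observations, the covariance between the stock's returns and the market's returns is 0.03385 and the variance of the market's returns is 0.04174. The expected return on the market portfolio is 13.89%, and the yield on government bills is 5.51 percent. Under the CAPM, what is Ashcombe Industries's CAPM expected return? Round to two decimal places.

β = Cov(R_i, R_m) / Var(R_m) = 0.03385 / 0.04174 = 0.8110
MRP = 13.89% − 5.51% = 8.38%
E(R) = R_f + β × MRP = 5.51% + 0.8110 × 8.38% = 12.31%

12.31%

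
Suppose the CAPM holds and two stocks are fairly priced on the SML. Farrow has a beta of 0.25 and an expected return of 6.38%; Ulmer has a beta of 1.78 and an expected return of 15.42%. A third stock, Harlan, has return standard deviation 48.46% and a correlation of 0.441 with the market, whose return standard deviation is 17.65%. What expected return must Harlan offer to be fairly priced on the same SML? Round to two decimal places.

MRP = (15.42% − 6.38%) / (1.78 − 0.25) = 5.9085%
R_f = 6.38% − 0.25 × 5.9085% = 4.9029%
β_Harlan = ρ·σ_i/σ_m = 0.441 × 48.46 / 17.65 = 1.2108
E(R_Harlan) = R_f + β × MRP = 4.9029% + 1.2108 × 5.9085% = 12.06%

12.06%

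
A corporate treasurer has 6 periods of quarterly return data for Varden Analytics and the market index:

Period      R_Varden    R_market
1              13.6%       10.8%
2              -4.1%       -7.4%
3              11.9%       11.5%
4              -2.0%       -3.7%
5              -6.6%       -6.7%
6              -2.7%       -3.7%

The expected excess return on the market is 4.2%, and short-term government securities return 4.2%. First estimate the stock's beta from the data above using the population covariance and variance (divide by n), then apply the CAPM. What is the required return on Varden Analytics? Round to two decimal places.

Mean R_i = (13.6 − 4.1 + 11.9 − 2.0 − 6.6 − 2.7) / 6 = 1.6833%
Mean R_m = (10.8 − 7.4 + 11.5 − 3.7 − 6.7 − 3.7) / 6 = 0.1333%
Σ(R_i − R̄_i)(R_m − R̄_m) = 374.3333  ⇒  Cov = 374.3333 / 6 = 62.3889
Σ(R_m − R̄_m)² = 375.8133  ⇒  Var(R_m) = 375.8133 / 6 = 62.6356
β = Cov / Var(R_m) = 62.3889 / 62.6356 = 0.9961
E(R) = R_f + β × MRP = 4.2% + 0.9961 × 4.2% = 8.38%

8.38%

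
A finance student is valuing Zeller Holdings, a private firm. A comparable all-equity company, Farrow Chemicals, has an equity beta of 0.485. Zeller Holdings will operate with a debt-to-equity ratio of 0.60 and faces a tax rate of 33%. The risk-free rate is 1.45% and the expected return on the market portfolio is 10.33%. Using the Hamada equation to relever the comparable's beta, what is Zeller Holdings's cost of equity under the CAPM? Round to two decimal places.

β_L = β_U × [1 + (1 − t)(D/E)] = 0.485 × [1 + (1 − 0.33) × 0.60]
    = 0.485 × [1 + 0.67 × 0.60] = 0.485 × 1.4020 = 0.6800
MRP = 10.33% − 1.45% = 8.88%
E(R) = R_f + β_L × MRP = 1.45% + 0.6800 × 8.88% = 7.49%

7.49%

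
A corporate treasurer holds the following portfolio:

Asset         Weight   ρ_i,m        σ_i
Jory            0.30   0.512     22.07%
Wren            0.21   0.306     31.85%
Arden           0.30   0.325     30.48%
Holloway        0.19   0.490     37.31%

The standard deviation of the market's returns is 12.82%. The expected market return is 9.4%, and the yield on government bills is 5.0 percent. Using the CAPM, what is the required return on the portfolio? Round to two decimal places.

9.08%

β_Jory = 0.512 × 22.07% / 12.82% = 0.8814
β_Wren = 0.306 × 31.85% / 12.82% = 0.7602
β_Arden = 0.325 × 30.48% / 12.82% = 0.7727
β_Holloway = 0.490 × 37.31% / 12.82% = 1.4260
β_P = Σ w_i β_i = 0.30×0.8814 + 0.21×0.7602 + 0.30×0.7727 + 0.19×1.4260 = 0.9268
MRP = 9.4% − 5.0% = 4.40%
E(R_P) = R_f + β_P × MRP = 5.0% + 0.9268 × 4.4% = 9.08%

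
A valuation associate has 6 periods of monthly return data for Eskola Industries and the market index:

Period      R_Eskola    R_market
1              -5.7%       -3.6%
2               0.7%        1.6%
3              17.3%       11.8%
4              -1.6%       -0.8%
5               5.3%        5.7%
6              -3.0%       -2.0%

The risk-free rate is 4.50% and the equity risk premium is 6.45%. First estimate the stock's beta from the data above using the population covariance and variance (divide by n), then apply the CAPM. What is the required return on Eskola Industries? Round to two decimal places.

13.72%

Mean R_i = (-5.7 + 0.7 + 17.3 − 1.6 + 5.3 − 3.0) / 6 = 2.1667%
Mean R_m = (-3.6 + 1.6 + 11.8 − 0.8 + 5.7 − 2.0) / 6 = 2.1167%
Σ(R_i − R̄_i)(R_m − R̄_m) = 235.7533  ⇒  Cov = 235.7533 / 6 = 39.2922
Σ(R_m − R̄_m)² = 165.0083  ⇒  Var(R_m) = 165.0083 / 6 = 27.5014
β = Cov / Var(R_m) = 39.2922 / 27.5014 = 1.4287
E(R) = R_f + β × MRP = 4.50% + 1.4287 × 6.45% = 13.72%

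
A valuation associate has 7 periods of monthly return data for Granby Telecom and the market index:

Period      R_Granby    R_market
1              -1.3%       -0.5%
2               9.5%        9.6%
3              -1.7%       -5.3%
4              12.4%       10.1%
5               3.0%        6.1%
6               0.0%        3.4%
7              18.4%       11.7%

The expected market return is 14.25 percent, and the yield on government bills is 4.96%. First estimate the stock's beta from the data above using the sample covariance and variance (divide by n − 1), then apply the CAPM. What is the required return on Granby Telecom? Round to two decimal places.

Mean R_i = (-1.3 + 9.5 − 1.7 + 12.4 + 3.0 + 0.0 + 18.4) / 7 = 5.7571%
Mean R_m = (-0.5 + 9.6 − 5.3 + 10.1 + 6.1 + 3.4 + 11.7) / 7 = 5.0143%
Σ(R_i − R̄_i)(R_m − R̄_m) = 257.6043  ⇒  Cov = 257.6043 / 6 = 42.9341
Σ(R_m − R̄_m)² = 232.1686  ⇒  Var(R_m) = 232.1686 / 6 = 38.6948
β = Cov / Var(R_m) = 42.9341 / 38.6948 = 1.1096
MRP = 14.25% − 4.96% = 9.29%
E(R) = R_f + β × MRP = 4.96% + 1.1096 × 9.29% = 15.27%

15.27%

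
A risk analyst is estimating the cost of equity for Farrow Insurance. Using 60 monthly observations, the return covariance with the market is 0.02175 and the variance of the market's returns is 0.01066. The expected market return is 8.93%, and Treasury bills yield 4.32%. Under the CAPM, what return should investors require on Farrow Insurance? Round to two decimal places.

β = Cov(R_i, R_m) / Var(R_m) = 0.02175 / 0.01066 = 2.0403
MRP = 8.93% − 4.32% = 4.61%
E(R) = R_f + β × MRP = 4.32% + 2.0403 × 4.61% = 13.73%

13.73%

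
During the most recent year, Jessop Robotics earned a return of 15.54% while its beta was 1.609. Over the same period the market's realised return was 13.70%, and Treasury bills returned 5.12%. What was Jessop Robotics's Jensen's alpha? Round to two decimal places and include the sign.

Market excess return = 13.70% − 5.12% = 8.58%
CAPM benchmark = R_f + β(R_m − R_f) = 5.12% + 1.609 × 8.58% = 18.92522%
α = actual − benchmark = 15.54% − 18.92522% = -3.39%

-3.39%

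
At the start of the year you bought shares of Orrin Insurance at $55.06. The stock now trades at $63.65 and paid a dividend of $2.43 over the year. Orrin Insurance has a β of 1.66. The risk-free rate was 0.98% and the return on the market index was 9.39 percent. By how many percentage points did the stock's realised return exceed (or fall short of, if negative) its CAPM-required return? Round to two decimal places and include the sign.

Realised HPR = (P1 + D1 − P0) / P0 = (63.65 + 2.43 − 55.06) / 55.06 = 11.02 / 55.06 = 20.0145%
MRP = 9.39% − 0.98% = 8.41%
CAPM required = R_f + β·MRP = 0.98% + 1.66 × 8.41% = 14.9406%
α = realised − required = 20.0145% − 14.9406% = +5.07%

+5.07%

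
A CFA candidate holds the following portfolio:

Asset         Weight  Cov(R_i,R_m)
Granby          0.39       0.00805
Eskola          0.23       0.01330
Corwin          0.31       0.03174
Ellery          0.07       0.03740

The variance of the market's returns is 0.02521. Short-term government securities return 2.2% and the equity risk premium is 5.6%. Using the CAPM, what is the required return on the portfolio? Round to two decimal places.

β_Granby = 0.00805 / 0.02521 = 0.3193
β_Eskola = 0.01330 / 0.02521 = 0.5276
β_Corwin = 0.03174 / 0.02521 = 1.2590
β_Ellery = 0.03740 / 0.02521 = 1.4835
β_P = Σ w_i β_i = 0.39×0.3193 + 0.23×0.5276 + 0.31×1.2590 + 0.07×1.4835 = 0.7400
E(R_P) = R_f + β_P × MRP = 2.2% + 0.7400 × 5.6% = 6.34%

6.34%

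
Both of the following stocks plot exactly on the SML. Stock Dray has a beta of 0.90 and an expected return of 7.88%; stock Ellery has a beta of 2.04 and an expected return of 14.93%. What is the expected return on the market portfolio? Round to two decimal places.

8.50%

Both satisfy E(R) = R_f + β·MRP, so the slope of the SML is
MRP = (14.93% − 7.88%) / (2.04 − 0.90) = 7.05% / 1.14 = 6.1842%
R_f = E(R_Dray) − β_Dray·MRP = 7.88% − 0.90 × 6.1842% = 2.3142%
E(R_m) = R_f + MRP = 2.3142% + 6.1842% = 8.50%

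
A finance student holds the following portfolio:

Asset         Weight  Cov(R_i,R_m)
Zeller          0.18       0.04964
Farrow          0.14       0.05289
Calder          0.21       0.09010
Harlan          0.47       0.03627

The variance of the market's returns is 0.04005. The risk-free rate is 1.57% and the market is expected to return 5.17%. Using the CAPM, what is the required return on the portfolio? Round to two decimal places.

β_Zeller = 0.04964 / 0.04005 = 1.2395
β_Farrow = 0.05289 / 0.04005 = 1.3206
β_Calder = 0.09010 / 0.04005 = 2.2497
β_Harlan = 0.03627 / 0.04005 = 0.9056
β_P = Σ w_i β_i = 0.18×1.2395 + 0.14×1.3206 + 0.21×2.2497 + 0.47×0.9056 = 1.3061
MRP = 5.17% − 1.57% = 3.60%
E(R_P) = R_f + β_P × MRP = 1.57% + 1.3061 × 3.60% = 6.27%

6.27%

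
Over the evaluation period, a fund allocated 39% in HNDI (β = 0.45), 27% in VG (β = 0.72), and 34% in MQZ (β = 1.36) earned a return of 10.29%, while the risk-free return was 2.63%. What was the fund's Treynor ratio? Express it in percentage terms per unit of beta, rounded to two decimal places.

9.20%

β_P = 0.39×0.45 + 0.27×0.72 + 0.34×1.36 = 0.8323
Treynor = (R_P − R_f) / β_P = (10.29% − 2.63%) / 0.8323 = 7.66% / 0.8323 = 9.20%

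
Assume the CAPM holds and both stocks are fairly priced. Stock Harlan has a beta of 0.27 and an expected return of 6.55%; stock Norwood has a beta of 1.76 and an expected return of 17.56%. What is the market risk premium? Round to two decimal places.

Both satisfy E(R) = R_f + β·MRP, so the slope of the SML is
MRP = (17.56% − 6.55%) / (1.76 − 0.27) = 11.01% / 1.49 = 7.3893%

7.39%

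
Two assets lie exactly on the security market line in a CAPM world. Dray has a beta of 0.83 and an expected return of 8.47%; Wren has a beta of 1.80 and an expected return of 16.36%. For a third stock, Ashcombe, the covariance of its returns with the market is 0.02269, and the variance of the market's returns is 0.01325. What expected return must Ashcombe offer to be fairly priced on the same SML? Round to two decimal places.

MRP = (16.36% − 8.47%) / (1.80 − 0.83) = 8.1340%
R_f = 8.47% − 0.83 × 8.1340% = 1.7188%
β_Ashcombe = Cov / Var(R_m) = 0.02269 / 0.01325 = 1.7125
E(R_Ashcombe) = R_f + β × MRP = 1.7188% + 1.7125 × 8.1340% = 15.65%

15.65%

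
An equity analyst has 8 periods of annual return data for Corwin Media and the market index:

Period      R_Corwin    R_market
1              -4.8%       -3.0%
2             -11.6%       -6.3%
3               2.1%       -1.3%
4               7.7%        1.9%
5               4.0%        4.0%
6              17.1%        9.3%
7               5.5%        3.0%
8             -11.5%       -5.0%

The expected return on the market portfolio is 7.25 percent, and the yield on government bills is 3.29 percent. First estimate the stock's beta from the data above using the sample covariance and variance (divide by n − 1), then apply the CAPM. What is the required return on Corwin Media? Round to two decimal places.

10.51%

Mean R_i = (-4.8 − 11.6 + 2.1 + 7.7 + 4.0 + 17.1 + 5.5 − 11.5) / 8 = 1.0625%
Mean R_m = (-3.0 − 6.3 − 1.3 + 1.9 + 4.0 + 9.3 + 3.0 − 5.0) / 8 = 0.3250%
Σ(R_i − R̄_i)(R_m − R̄_m) = 345.6475  ⇒  Cov = 345.6475 / 7 = 49.3782
Σ(R_m − R̄_m)² = 189.6350  ⇒  Var(R_m) = 189.6350 / 7 = 27.0907
β = Cov / Var(R_m) = 49.3782 / 27.0907 = 1.8227
MRP = 7.25% − 3.29% = 3.96%
E(R) = R_f + β × MRP = 3.29% + 1.8227 × 3.96% = 10.51%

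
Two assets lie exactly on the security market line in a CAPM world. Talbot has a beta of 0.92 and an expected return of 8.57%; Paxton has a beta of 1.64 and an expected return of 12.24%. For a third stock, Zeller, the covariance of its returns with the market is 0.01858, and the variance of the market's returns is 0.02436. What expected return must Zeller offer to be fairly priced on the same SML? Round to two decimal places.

MRP = (12.24% − 8.57%) / (1.64 − 0.92) = 5.0972%
R_f = 8.57% − 0.92 × 5.0972% = 3.8806%
β_Zeller = Cov / Var(R_m) = 0.01858 / 0.02436 = 0.7627
E(R_Zeller) = R_f + β × MRP = 3.8806% + 0.7627 × 5.0972% = 7.77%

7.77%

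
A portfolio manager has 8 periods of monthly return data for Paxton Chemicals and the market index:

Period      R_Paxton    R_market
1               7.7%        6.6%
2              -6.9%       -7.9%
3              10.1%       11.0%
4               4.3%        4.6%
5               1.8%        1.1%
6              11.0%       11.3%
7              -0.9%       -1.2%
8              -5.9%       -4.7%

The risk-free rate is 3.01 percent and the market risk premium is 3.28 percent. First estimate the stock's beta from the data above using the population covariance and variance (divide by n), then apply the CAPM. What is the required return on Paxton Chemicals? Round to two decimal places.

Mean R_i = (7.7 − 6.9 + 10.1 + 4.3 + 1.8 + 11.0 − 0.9 − 5.9) / 8 = 2.6500%
Mean R_m = (6.6 − 7.9 + 11.0 + 4.6 + 1.1 + 11.3 − 1.2 − 4.7) / 8 = 2.6000%
Σ(R_i − R̄_i)(R_m − R̄_m) = 336.1800  ⇒  Cov = 336.1800 / 8 = 42.0225
Σ(R_m − R̄_m)² = 346.4800  ⇒  Var(R_m) = 346.4800 / 8 = 43.3100
β = Cov / Var(R_m) = 42.0225 / 43.3100 = 0.9703
E(R) = R_f + β × MRP = 3.01% + 0.9703 × 3.28% = 6.19%

6.19%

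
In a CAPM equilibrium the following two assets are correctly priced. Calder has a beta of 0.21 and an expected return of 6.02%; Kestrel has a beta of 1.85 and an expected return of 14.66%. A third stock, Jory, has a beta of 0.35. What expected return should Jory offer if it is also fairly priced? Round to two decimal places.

6.76%

MRP (SML slope) = (14.66% − 6.02%) / (1.85 − 0.21) = 8.64% / 1.64 = 5.2683%
R_f (intercept) = 6.02% − 0.21 × 5.2683% = 4.9137%
E(R_Jory) = R_f + β × MRP = 4.9137% + 0.35 × 5.2683% = 6.76%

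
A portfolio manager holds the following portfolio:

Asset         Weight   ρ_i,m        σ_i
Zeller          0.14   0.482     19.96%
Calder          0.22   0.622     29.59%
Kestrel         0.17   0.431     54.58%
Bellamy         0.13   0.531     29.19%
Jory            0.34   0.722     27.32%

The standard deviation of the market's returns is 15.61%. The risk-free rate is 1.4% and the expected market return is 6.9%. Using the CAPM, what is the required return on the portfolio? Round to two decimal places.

7.78%

β_Zeller = 0.482 × 19.96% / 15.61% = 0.6163
β_Calder = 0.622 × 29.59% / 15.61% = 1.1791
β_Kestrel = 0.431 × 54.58% / 15.61% = 1.5070
β_Bellamy = 0.531 × 29.19% / 15.61% = 0.9929
β_Jory = 0.722 × 27.32% / 15.61% = 1.2636
β_P = Σ w_i β_i = 0.14×0.6163 + 0.22×1.1791 + 0.17×1.5070 + 0.13×0.9929 + 0.34×1.2636 = 1.1606
MRP = 6.9% − 1.4% = 5.50%
E(R_P) = R_f + β_P × MRP = 1.4% + 1.1606 × 5.5% = 7.78%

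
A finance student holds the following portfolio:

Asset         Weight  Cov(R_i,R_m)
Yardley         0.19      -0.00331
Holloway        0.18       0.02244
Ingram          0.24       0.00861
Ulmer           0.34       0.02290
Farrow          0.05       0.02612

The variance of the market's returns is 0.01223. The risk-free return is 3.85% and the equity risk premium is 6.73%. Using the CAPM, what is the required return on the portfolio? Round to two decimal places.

11.87%

β_Yardley = -0.00331 / 0.01223 = -0.2706
β_Holloway = 0.02244 / 0.01223 = 1.8348
β_Ingram = 0.00861 / 0.01223 = 0.7040
β_Ulmer = 0.02290 / 0.01223 = 1.8724
β_Farrow = 0.02612 / 0.01223 = 2.1357
β_P = Σ w_i β_i = 0.19×-0.2706 + 0.18×1.8348 + 0.24×0.7040 + 0.34×1.8724 + 0.05×2.1357 = 1.1912
E(R_P) = R_f + β_P × MRP = 3.85% + 1.1912 × 6.73% = 11.87%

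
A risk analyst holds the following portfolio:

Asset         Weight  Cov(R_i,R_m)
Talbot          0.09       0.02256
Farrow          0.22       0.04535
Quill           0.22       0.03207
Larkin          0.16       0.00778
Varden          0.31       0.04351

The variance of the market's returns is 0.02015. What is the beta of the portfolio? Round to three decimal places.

β_Talbot = 0.02256 / 0.02015 = 1.1196
β_Farrow = 0.04535 / 0.02015 = 2.2506
β_Quill = 0.03207 / 0.02015 = 1.5916
β_Larkin = 0.00778 / 0.02015 = 0.3861
β_Varden = 0.04351 / 0.02015 = 2.1593
β_P = Σ w_i β_i = 0.09×1.1196 + 0.22×2.2506 + 0.22×1.5916 + 0.16×0.3861 + 0.31×2.1593 = 1.6772

1.677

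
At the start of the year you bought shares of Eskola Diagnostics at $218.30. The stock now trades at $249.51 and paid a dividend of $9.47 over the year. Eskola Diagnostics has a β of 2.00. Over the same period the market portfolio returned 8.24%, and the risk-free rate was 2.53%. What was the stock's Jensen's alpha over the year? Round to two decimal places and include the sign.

Realised HPR = (P1 + D1 − P0) / P0 = (249.51 + 9.47 − 218.30) / 218.30 = 40.68 / 218.30 = 18.6349%
MRP = 8.24% − 2.53% = 5.71%
CAPM required = R_f + β·MRP = 2.53% + 2.00 × 5.71% = 13.9500%
α = realised − required = 18.6349% − 13.9500% = +4.68%

+4.68%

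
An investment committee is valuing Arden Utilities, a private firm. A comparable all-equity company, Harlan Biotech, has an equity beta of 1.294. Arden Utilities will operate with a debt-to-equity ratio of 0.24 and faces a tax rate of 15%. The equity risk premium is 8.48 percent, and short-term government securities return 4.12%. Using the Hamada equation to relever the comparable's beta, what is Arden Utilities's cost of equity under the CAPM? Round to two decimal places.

β_L = β_U × [1 + (1 − t)(D/E)] = 1.294 × [1 + (1 − 0.15) × 0.24]
    = 1.294 × [1 + 0.85 × 0.24] = 1.294 × 1.2040 = 1.5580
E(R) = R_f + β_L × MRP = 4.12% + 1.5580 × 8.48% = 17.33%

17.33%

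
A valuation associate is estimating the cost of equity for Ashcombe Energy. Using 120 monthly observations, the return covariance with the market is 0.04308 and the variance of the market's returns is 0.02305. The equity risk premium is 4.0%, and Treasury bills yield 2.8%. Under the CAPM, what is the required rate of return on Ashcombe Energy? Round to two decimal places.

10.28%

β = Cov(R_i, R_m) / Var(R_m) = 0.04308 / 0.02305 = 1.8690
E(R) = R_f + β × MRP = 2.8% + 1.8690 × 4.0% = 10.28%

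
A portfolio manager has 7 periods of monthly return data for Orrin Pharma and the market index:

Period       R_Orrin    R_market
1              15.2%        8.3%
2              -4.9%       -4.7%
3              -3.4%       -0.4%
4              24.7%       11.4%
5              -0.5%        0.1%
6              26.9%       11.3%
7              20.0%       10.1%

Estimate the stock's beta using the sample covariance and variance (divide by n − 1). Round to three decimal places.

Mean R_i = (15.2 − 4.9 − 3.4 + 24.7 − 0.5 + 26.9 + 20.0) / 7 = 11.1429%
Mean R_m = (8.3 − 4.7 − 0.4 + 11.4 + 0.1 + 11.3 + 10.1) / 7 = 5.1571%
Σ(R_i − R̄_i)(R_m − R̄_m) = 535.7929  ⇒  Cov = 535.7929 / 6 = 89.2988
Σ(R_m − R̄_m)² = 264.6371  ⇒  Var(R_m) = 264.6371 / 6 = 44.1062
β = Cov / Var(R_m) = 89.2988 / 44.1062 = 2.0246

2.025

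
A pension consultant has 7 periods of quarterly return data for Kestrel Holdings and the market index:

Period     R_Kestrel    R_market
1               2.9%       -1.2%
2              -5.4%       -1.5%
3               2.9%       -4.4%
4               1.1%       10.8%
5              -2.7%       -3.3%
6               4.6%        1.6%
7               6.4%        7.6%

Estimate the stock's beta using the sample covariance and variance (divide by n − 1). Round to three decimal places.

Mean R_i = (2.9 − 5.4 + 2.9 + 1.1 − 2.7 + 4.6 + 6.4) / 7 = 1.4000%
Mean R_m = (-1.2 − 1.5 − 4.4 + 10.8 − 3.3 + 1.6 + 7.6) / 7 = 1.3714%
Σ(R_i − R̄_i)(R_m − R̄_m) = 55.2100  ⇒  Cov = 55.2100 / 6 = 9.2017
Σ(R_m − R̄_m)² = 197.7343  ⇒  Var(R_m) = 197.7343 / 6 = 32.9557
β = Cov / Var(R_m) = 9.2017 / 32.9557 = 0.2792

0.279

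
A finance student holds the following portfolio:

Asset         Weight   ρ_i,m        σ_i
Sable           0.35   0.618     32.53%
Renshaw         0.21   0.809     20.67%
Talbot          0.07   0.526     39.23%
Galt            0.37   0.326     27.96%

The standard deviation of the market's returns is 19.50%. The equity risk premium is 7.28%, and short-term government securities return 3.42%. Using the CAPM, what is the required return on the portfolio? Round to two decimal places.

β_Sable = 0.618 × 32.53% / 19.50% = 1.0310
β_Renshaw = 0.809 × 20.67% / 19.50% = 0.8575
β_Talbot = 0.526 × 39.23% / 19.50% = 1.0582
β_Galt = 0.326 × 27.96% / 19.50% = 0.4674
β_P = Σ w_i β_i = 0.35×1.0310 + 0.21×0.8575 + 0.07×1.0582 + 0.37×0.4674 = 0.7879
E(R_P) = R_f + β_P × MRP = 3.42% + 0.7879 × 7.28% = 9.16%

9.16%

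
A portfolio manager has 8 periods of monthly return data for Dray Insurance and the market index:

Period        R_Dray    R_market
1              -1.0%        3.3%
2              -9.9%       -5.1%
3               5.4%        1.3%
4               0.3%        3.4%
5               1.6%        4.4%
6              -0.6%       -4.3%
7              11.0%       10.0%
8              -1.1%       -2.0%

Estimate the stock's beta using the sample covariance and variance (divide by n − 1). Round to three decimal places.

0.957

Mean R_i = (-1.0 − 9.9 + 5.4 + 0.3 + 1.6 − 0.6 + 11.0 − 1.1) / 8 = 0.7125%
Mean R_m = (3.3 − 5.1 + 1.3 + 3.4 + 4.4 − 4.3 + 10.0 − 2.0) / 8 = 1.3750%
Σ(R_i − R̄_i)(R_m − R̄_m) = 169.2125  ⇒  Cov = 169.2125 / 7 = 24.1732
Σ(R_m − R̄_m)² = 176.8750  ⇒  Var(R_m) = 176.8750 / 7 = 25.2679
β = Cov / Var(R_m) = 24.1732 / 25.2679 = 0.9567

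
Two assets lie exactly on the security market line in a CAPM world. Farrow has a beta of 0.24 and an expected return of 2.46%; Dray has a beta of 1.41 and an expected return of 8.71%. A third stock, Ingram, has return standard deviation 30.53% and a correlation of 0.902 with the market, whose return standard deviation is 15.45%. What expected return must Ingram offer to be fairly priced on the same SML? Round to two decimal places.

MRP = (8.71% − 2.46%) / (1.41 − 0.24) = 5.3419%
R_f = 2.46% − 0.24 × 5.3419% = 1.1779%
β_Ingram = ρ·σ_i/σ_m = 0.902 × 30.53 / 15.45 = 1.7824
E(R_Ingram) = R_f + β × MRP = 1.1779% + 1.7824 × 5.3419% = 10.70%

10.70%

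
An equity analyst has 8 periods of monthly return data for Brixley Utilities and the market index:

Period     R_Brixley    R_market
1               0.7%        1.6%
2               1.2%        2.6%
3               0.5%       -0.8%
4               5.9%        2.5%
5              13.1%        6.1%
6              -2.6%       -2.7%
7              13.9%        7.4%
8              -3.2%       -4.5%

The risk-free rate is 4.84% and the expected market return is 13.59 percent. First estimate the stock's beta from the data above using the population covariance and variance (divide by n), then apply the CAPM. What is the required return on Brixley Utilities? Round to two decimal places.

18.12%

Mean R_i = (0.7 + 1.2 + 0.5 + 5.9 + 13.1 − 2.6 + 13.9 − 3.2) / 8 = 3.6875%
Mean R_m = (1.6 + 2.6 − 0.8 + 2.5 + 6.1 − 2.7 + 7.4 − 4.5) / 8 = 1.5250%
Σ(R_i − R̄_i)(R_m − R̄_m) = 177.7925  ⇒  Cov = 177.7925 / 8 = 22.2241
Σ(R_m − R̄_m)² = 117.1150  ⇒  Var(R_m) = 117.1150 / 8 = 14.6394
β = Cov / Var(R_m) = 22.2241 / 14.6394 = 1.5181
MRP = 13.59% − 4.84% = 8.75%
E(R) = R_f + β × MRP = 4.84% + 1.5181 × 8.75% = 18.12%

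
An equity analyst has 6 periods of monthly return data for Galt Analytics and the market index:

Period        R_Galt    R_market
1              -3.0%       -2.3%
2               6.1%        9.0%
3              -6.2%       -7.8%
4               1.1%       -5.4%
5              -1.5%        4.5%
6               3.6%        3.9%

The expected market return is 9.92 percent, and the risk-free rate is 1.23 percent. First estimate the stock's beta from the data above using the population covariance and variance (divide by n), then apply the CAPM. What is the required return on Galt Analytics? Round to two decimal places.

Mean R_i = (-3.0 + 6.1 − 6.2 + 1.1 − 1.5 + 3.6) / 6 = 0.0167%
Mean R_m = (-2.3 + 9.0 − 7.8 − 5.4 + 4.5 + 3.9) / 6 = 0.3167%
Σ(R_i − R̄_i)(R_m − R̄_m) = 111.4783  ⇒  Cov = 111.4783 / 6 = 18.5797
Σ(R_m − R̄_m)² = 211.1483  ⇒  Var(R_m) = 211.1483 / 6 = 35.1914
β = Cov / Var(R_m) = 18.5797 / 35.1914 = 0.5280
MRP = 9.92% − 1.23% = 8.69%
E(R) = R_f + β × MRP = 1.23% + 0.5280 × 8.69% = 5.82%

5.82%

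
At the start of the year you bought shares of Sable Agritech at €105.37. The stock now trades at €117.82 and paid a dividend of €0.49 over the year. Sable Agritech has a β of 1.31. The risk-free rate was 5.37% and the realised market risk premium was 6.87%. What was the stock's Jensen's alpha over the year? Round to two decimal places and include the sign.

Realised HPR = (P1 + D1 − P0) / P0 = (117.82 + 0.49 − 105.37) / 105.37 = 12.94 / 105.37 = 12.2805%
CAPM required = R_f + β·MRP = 5.37% + 1.31 × 6.87% = 14.3697%
α = realised − required = 12.2805% − 14.3697% = -2.09%

-2.09%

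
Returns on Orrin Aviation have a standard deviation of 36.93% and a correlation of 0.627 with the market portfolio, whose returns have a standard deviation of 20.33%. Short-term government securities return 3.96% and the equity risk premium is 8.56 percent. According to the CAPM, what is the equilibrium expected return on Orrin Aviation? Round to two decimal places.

β = ρ × σ_i / σ_m = 0.627 × 36.93% / 20.33% = 1.1390
E(R) = 3.96% + 1.1390 × 8.56% = 13.71%

13.71%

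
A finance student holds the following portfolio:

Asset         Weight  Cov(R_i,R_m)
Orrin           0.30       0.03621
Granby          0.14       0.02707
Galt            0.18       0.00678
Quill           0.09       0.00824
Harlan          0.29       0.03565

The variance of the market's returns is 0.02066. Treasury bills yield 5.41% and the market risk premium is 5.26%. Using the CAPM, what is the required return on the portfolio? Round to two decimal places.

12.27%

β_Orrin = 0.03621 / 0.02066 = 1.7527
β_Granby = 0.02707 / 0.02066 = 1.3103
β_Galt = 0.00678 / 0.02066 = 0.3282
β_Quill = 0.00824 / 0.02066 = 0.3988
β_Harlan = 0.03565 / 0.02066 = 1.7256
β_P = Σ w_i β_i = 0.30×1.7527 + 0.14×1.3103 + 0.18×0.3282 + 0.09×0.3988 + 0.29×1.7256 = 1.3046
E(R_P) = R_f + β_P × MRP = 5.41% + 1.3046 × 5.26% = 12.27%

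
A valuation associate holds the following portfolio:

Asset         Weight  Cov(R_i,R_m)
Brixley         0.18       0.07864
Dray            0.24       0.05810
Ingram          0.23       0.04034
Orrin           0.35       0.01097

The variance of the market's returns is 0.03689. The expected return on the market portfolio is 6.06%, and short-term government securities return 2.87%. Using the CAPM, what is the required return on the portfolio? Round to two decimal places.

β_Brixley = 0.07864 / 0.03689 = 2.1317
β_Dray = 0.05810 / 0.03689 = 1.5750
β_Ingram = 0.04034 / 0.03689 = 1.0935
β_Orrin = 0.01097 / 0.03689 = 0.2974
β_P = Σ w_i β_i = 0.18×2.1317 + 0.24×1.5750 + 0.23×1.0935 + 0.35×0.2974 = 1.1173
MRP = 6.06% − 2.87% = 3.19%
E(R_P) = R_f + β_P × MRP = 2.87% + 1.1173 × 3.19% = 6.43%

6.43%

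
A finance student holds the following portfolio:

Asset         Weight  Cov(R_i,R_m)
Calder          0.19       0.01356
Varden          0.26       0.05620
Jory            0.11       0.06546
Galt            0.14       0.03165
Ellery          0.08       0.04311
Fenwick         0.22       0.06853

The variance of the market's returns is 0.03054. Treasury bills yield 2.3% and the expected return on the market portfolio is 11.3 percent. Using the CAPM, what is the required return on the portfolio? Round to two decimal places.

16.25%

β_Calder = 0.01356 / 0.03054 = 0.4440
β_Varden = 0.05620 / 0.03054 = 1.8402
β_Jory = 0.06546 / 0.03054 = 2.1434
β_Galt = 0.03165 / 0.03054 = 1.0363
β_Ellery = 0.04311 / 0.03054 = 1.4116
β_Fenwick = 0.06853 / 0.03054 = 2.2439
β_P = Σ w_i β_i = 0.19×0.4440 + 0.26×1.8402 + 0.11×2.1434 + 0.14×1.0363 + 0.08×1.4116 + 0.22×2.2439 = 1.5503
MRP = 11.3% − 2.3% = 9.00%
E(R_P) = R_f + β_P × MRP = 2.3% + 1.5503 × 9.0% = 16.25%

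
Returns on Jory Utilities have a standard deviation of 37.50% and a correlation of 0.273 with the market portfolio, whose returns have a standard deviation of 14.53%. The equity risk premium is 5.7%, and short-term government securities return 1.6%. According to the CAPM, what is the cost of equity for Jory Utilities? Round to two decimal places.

β = ρ × σ_i / σ_m = 0.273 × 37.50% / 14.53% = 0.7046
E(R) = 1.6% + 0.7046 × 5.7% = 5.62%

5.62%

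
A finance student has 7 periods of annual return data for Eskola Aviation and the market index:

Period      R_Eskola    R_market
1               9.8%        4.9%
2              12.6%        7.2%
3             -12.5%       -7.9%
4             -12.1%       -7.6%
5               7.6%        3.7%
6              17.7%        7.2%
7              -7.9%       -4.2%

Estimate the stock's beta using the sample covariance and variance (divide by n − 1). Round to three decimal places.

Mean R_i = (9.8 + 12.6 − 12.5 − 12.1 + 7.6 + 17.7 − 7.9) / 7 = 2.1714%
Mean R_m = (4.9 + 7.2 − 7.9 − 7.6 + 3.7 + 7.2 − 4.2) / 7 = 0.4714%
Σ(R_i − R̄_i)(R_m − R̄_m) = 511.0243  ⇒  Cov = 511.0243 / 6 = 85.1707
Σ(R_m − R̄_m)² = 277.6343  ⇒  Var(R_m) = 277.6343 / 6 = 46.2724
β = Cov / Var(R_m) = 85.1707 / 46.2724 = 1.8406

1.841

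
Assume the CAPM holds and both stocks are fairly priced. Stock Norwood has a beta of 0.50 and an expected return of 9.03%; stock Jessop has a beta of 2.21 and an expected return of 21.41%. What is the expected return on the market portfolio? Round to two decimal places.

Both satisfy E(R) = R_f + β·MRP, so the slope of the SML is
MRP = (21.41% − 9.03%) / (2.21 − 0.50) = 12.38% / 1.71 = 7.2398%
R_f = E(R_Norwood) − β_Norwood·MRP = 9.03% − 0.50 × 7.2398% = 5.4101%
E(R_m) = R_f + MRP = 5.4101% + 7.2398% = 12.65%

12.65%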